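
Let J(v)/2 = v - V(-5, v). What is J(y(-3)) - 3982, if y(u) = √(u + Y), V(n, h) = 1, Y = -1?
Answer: -3984 + 4*I ≈ -3984.0 + 4.0*I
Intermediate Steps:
y(u) = √(-1 + u) (y(u) = √(u - 1) = √(-1 + u))
J(v) = -2 + 2*v (J(v) = 2*(v - 1*1) = 2*(v - 1) = 2*(-1 + v) = -2 + 2*v)
J(y(-3)) - 3982 = (-2 + 2*√(-1 - 3)) - 3982 = (-2 + 2*√(-4)) - 3982 = (-2 + 2*(2*I)) - 3982 = (-2 + 4*I) - 3982 = -3984 + 4*I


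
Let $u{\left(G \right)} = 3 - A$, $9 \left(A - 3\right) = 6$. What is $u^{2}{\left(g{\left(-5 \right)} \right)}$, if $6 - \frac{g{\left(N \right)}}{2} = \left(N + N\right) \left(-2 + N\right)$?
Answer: $\frac{4}{9} \approx 0.44444$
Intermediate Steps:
$A = \frac{11}{3}$ ($A = 3 + \frac{1}{9} \cdot 6 = 3 + \frac{2}{3} = \frac{11}{3} \approx 3.6667$)
$g{\left(N \right)} = 12 - 4 N \left(-2 + N\right)$ ($g{\left(N \right)} = 12 - 2 \left(N + N\right) \left(-2 + N\right) = 12 - 2 \cdot 2 N \left(-2 + N\right) = 12 - 4 N \left(-2 + N\right)$)
$u{\left(G \right)} = - \frac{2}{3}$ ($u{\left(G \right)} = 3 - \frac{11}{3} = - \frac{2}{3}$)
$u^{2}{\left(g{\left(-5 \right)} \right)} = \left(- \frac{2}{3}\right)^{2} = \frac{4}{9}$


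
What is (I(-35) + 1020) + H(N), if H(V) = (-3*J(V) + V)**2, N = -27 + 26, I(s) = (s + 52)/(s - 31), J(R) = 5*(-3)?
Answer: 195079/66 ≈ 2955.7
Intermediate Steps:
J(R) = -15
I(s) = (52 + s)/(-31 + s)
N = -1
H(V) = (45 + V)**2 (H(V) = (-3*(-15) + V)**2 = (45 + V)**2)
(I(-35) + 1020) + H(N) = ((52 - 35)/(-31 - 35) + 1020) + (45 - 1)**2 = (17/(-66) + 1020) + 44**2 = (-1/66*17 + 1020) + 1936 = (-17/66 + 1020) + 1936 = 67303/66 + 1936 = 195079/66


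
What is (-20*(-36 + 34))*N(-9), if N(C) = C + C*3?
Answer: -1440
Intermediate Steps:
N(C) = 4*C (N(C) = C + 3*C = 4*C)
(-20*(-36 + 34))*N(-9) = (-20*(-36 + 34))*(4*(-9)) = -20*(-2)*(-36) = 40*(-36) = -1440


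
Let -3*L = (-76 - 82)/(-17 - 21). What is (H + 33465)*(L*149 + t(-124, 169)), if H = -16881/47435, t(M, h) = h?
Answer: -59541251796/47435 ≈ -1.2552e+6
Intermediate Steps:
L = -79/57 (L = -(-76 - 82)/(3*(-17 - 21)) = -(-158)/(3*(-38)) = -(-158)*(-1)/(3*38) = -⅓*79/19 = -79/57 ≈ -1.3860)
H = -16881/47435 (H = -16881*1/47435 = -16881/47435 ≈ -0.35588)
(H + 33465)*(L*149 + t(-124, 169)) = (-16881/47435 + 33465)*(-79/57*149 + 169) = 1587395394*(-11771/57 + 169)/47435 = (1587395394/47435)*(-2138/57) = -59541251796/47435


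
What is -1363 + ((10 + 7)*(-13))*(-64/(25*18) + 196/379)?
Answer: -123295637/85275 ≈ -1445.9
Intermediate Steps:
-1363 + ((10 + 7)*(-13))*(-64/(25*18) + 196/379) = -1363 + (17*(-13))*(-64/450 + 196*(1/379)) = -1363 - 221*(-64*1/450 + 196/379) = -1363 - 221*(-32/225 + 196/379) = -1363 - 221*31972/85275 = -1363 - 7065812/85275 = -123295637/85275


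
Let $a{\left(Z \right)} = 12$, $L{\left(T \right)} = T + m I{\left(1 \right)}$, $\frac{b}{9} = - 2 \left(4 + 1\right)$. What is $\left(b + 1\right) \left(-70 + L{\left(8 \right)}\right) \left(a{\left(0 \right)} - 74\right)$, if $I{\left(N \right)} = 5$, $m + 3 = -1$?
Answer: $-452476$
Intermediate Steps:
$m = -4$ ($m = -3 - 1 = -4$)
$b = -90$ ($b = 9 \left(- 2 \left(4 + 1\right)\right) = 9 \left(\left(-2\right) 5\right) = 9 \left(-10\right) = -90$)
$L{\left(T \right)} = -20 + T$ ($L{\left(T \right)} = T - 20 = -20 + T$)
$\left(b + 1\right) \left(-70 + L{\left(8 \right)}\right) \left(a{\left(0 \right)} - 74\right) = \left(-90 + 1\right) \left(-70 + \left(-20 + 8\right)\right) \left(12 - 74\right) = - 89 \left(-70 - 12\right) \left(-62\right) = \left(-89\right) \left(-82\right) \left(-62\right) = 7298 \left(-62\right) = -452476$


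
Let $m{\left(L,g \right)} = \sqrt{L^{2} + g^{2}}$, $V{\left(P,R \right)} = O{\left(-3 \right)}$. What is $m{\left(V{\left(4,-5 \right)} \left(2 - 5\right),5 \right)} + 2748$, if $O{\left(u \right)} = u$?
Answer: $2748 + \sqrt{106} \approx 2758.3$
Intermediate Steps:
$V{\left(P,R \right)} = -3$
$m{\left(V{\left(4,-5 \right)} \left(2 - 5\right),5 \right)} + 2748 = \sqrt{\left(- 3 \left(2 - 5\right)\right)^{2} + 5^{2}} + 2748 = \sqrt{\left(\left(-3\right) \left(-3\right)\right)^{2} + 25} + 2748 = \sqrt{9^{2} + 25} + 2748 = \sqrt{81 + 25} + 2748 = \sqrt{106} + 2748 = 2748 + \sqrt{106}$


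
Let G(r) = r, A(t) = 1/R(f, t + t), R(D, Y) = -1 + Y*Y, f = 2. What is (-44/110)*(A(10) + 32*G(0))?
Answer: -2/1995 ≈ -0.0010025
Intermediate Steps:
R(D, Y) = -1 + Y**2
A(t) = 1/(-1 + 4*t**2) (A(t) = 1/(-1 + (t + t)**2) = 1/(-1 + (2*t)**2) = 1/(-1 + 4*t**2))
(-44/110)*(A(10) + 32*G(0)) = (-44/110)*(1/(-1 + 4*10**2) + 32*0) = (-44*1/110)*(1/(-1 + 4*100) + 0) = -2*(1/(-1 + 400) + 0)/5 = -2*(1/399 + 0)/5 = -2/5*1/399 = -2/1995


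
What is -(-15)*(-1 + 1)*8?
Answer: 0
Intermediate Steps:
-(-15)*(-1 + 1)*8 = -(-15)*0*8 = -3*0*8 = 0*8 = 0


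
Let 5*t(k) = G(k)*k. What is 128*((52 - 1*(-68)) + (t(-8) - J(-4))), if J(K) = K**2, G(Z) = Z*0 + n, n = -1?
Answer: 67584/5 ≈ 13517.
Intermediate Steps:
G(Z) = -1 (G(Z) = Z*0 - 1 = 0 - 1 = -1)
t(k) = -k/5 (t(k) = (-k)/5 = -k/5)
128*((52 - 1*(-68)) + (t(-8) - J(-4))) = 128*((52 - 1*(-68)) + (-1/5*(-8) - 1*(-4)**2)) = 128*((52 + 68) + (8/5 - 1*16)) = 128*(120 + (8/5 - 16)) = 128*(120 - 72/5) = 128*(528/5) = 67584/5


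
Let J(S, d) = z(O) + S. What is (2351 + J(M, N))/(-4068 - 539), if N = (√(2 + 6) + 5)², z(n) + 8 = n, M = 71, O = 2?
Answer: -2416/4607 ≈ -0.52442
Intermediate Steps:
z(n) = -8 + n
N = (5 + 2*√2)² (N = (√8 + 5)² = (2*√2 + 5)² = (5 + 2*√2)² ≈ 61.284)
J(S, d) = -6 + S (J(S, d) = (-8 + 2) + S = -6 + S)
(2351 + J(M, N))/(-4068 - 539) = (2351 + (-6 + 71))/(-4068 - 539) = (2351 + 65)/(-4607) = 2416*(-1/4607) = -2416/4607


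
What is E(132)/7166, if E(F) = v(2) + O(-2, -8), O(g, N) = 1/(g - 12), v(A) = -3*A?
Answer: -85/100324 ≈ -0.00084725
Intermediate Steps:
O(g, N) = 1/(-12 + g)
E(F) = -85/14 (E(F) = -3*2 + 1/(-12 - 2) = -6 + 1/(-14) = -6 - 1/14 = -85/14)
E(132)/7166 = -85/14/7166 = -85/14*1/7166 = -85/100324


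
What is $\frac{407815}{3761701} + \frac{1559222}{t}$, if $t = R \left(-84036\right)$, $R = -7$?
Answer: $\frac{436087496143}{158059152618} \approx 2.759$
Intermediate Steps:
$t = 588252$ ($t = \left(-7\right) \left(-84036\right) = 588252$)
$\frac{407815}{3761701} + \frac{1559222}{t} = \frac{407815}{3761701} + \frac{1559222}{588252} = 407815 \cdot \frac{1}{3761701} + 1559222 \cdot \frac{1}{588252} = \frac{407815}{3761701} + \frac{111373}{42018} = \frac{436087496143}{158059152618}$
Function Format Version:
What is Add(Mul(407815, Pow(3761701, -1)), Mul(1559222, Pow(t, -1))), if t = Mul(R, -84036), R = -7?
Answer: Rational(436087496143, 158059152618) ≈ 2.7590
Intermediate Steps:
t = 588252 (t = Mul(-7, -84036) = 588252)
Add(Mul(407815, Pow(3761701, -1)), Mul(1559222, Pow(t, -1))) = Add(Mul(407815, Pow(3761701, -1)), Mul(1559222, Pow(588252, -1))) = Add(Mul(407815, Rational(1, 3761701)), Mul(1559222, Rational(1, 588252))) = Add(Rational(407815, 3761701), Rational(111373, 42018)) = Rational(436087496143, 158059152618)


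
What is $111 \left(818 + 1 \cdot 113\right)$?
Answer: $103341$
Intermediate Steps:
$111 \left(818 + 1 \cdot 113\right) = 111 \left(818 + 113\right) = 111 \cdot 931 = 103341$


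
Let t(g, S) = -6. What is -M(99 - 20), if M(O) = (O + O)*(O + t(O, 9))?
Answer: -11534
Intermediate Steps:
M(O) = 2*O*(-6 + O) (M(O) = (O + O)*(O - 6) = (2*O)*(-6 + O) = 2*O*(-6 + O))
-M(99 - 20) = -2*(99 - 20)*(-6 + (99 - 20)) = -2*79*(-6 + 79) = -2*79*73 = -1*11534 = -11534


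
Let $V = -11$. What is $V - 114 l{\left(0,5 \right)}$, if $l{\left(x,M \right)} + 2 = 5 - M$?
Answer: $217$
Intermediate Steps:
$l{\left(x,M \right)} = 3 - M$ ($l{\left(x,M \right)} = -2 - \left(-5 + M\right) = 3 - M$)
$V - 114 l{\left(0,5 \right)} = -11 - 114 \left(3 - 5\right) = -11 - -228 = -11 + 228 = 217$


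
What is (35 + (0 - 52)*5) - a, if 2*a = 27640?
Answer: -14045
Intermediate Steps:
a = 13820 (a = (½)*27640 = 13820)
(35 + (0 - 52)*5) - a = (35 + (0 - 52)*5) - 1*13820 = (35 - 52*5) - 13820 = (35 - 260) - 13820 = -225 - 13820 = -14045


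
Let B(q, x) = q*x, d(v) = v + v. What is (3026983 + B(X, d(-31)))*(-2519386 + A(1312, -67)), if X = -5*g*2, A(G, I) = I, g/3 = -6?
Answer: -7598224304819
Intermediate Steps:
g = -18 (g = 3*(-6) = -18)
d(v) = 2*v
X = 180 (X = -5*(-18)*2 = 90*2 = 180)
(3026983 + B(X, d(-31)))*(-2519386 + A(1312, -67)) = (3026983 + 180*(2*(-31)))*(-2519386 - 67) = (3026983 + 180*(-62))*(-2519453) = (3026983 - 11160)*(-2519453) = 3015823*(-2519453) = -7598224304819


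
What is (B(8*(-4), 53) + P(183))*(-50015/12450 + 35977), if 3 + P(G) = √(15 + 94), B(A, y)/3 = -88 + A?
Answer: -10838299967/830 + 89572727*√109/2490 ≈ -1.2683e+7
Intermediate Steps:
B(A, y) = -264 + 3*A (B(A, y) = 3*(-88 + A) = -264 + 3*A)
P(G) = -3 + √109 (P(G) = -3 + √(15 + 94) = -3 + √109)
(B(8*(-4), 53) + P(183))*(-50015/12450 + 35977) = ((-264 + 3*(8*(-4))) + (-3 + √109))*(-50015/12450 + 35977) = ((-264 + 3*(-32)) + (-3 + √109))*(-50015*1/12450 + 35977) = ((-264 - 96) + (-3 + √109))*(-10003/2490 + 35977) = (-360 + (-3 + √109))*(89572727/2490) = (-363 + √109)*(89572727/2490) = -10838299967/830 + 89572727*√109/2490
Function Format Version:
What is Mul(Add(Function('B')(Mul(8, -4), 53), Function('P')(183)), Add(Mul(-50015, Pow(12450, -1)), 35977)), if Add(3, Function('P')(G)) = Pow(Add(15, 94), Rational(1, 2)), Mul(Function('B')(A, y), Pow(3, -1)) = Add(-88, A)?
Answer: Add(Rational(-10838299967, 830), Mul(Rational(89572727, 2490), Pow(109, Rational(1, 2)))) ≈ -1.2683e+7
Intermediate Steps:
Function('B')(A, y) = Add(-264, Mul(3, A)) (Function('B')(A, y) = Mul(3, Add(-88, A)) = Add(-264, Mul(3, A)))
Function('P')(G) = Add(-3, Pow(109, Rational(1, 2))) (Function('P')(G) = Add(-3, Pow(Add(15, 94), Rational(1, 2))) = Add(-3, Pow(109, Rational(1, 2))))
Mul(Add(Function('B')(Mul(8, -4), 53), Function('P')(183)), Add(Mul(-50015, Pow(12450, -1)), 35977)) = Mul(Add(Add(-264, Mul(3, Mul(8, -4))), Add(-3, Pow(109, Rational(1, 2)))), Add(Mul(-50015, Pow(12450, -1)), 35977)) = Mul(Add(Add(-264, Mul(3, -32)), Add(-3, Pow(109, Rational(1, 2)))), Add(Mul(-50015, Rational(1, 12450)), 35977)) = Mul(Add(Add(-264, -96), Add(-3, Pow(109, Rational(1, 2)))), Add(Rational(-10003, 2490), 35977)) = Mul(Add(-360, Add(-3, Pow(109, Rational(1, 2)))), Rational(89572727, 2490)) = Mul(Add(-363, Pow(109, Rational(1, 2))), Rational(89572727, 2490)) = Add(Rational(-10838299967, 830), Mul(Rational(89572727, 2490), Pow(109, Rational(1, 2))))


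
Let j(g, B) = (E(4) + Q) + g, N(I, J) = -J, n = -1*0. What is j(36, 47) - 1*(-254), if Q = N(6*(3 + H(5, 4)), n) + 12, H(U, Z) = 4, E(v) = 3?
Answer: 305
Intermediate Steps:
n = 0
Q = 12 (Q = -1*0 + 12 = 0 + 12 = 12)
j(g, B) = 15 + g (j(g, B) = (3 + 12) + g = 15 + g)
j(36, 47) - 1*(-254) = (15 + 36) - 1*(-254) = 51 + 254 = 305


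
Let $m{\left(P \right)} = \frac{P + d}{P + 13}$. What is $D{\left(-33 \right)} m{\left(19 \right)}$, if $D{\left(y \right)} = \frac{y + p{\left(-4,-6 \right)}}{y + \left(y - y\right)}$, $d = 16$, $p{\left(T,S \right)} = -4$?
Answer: $\frac{1295}{1056} \approx 1.2263$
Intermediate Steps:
$m{\left(P \right)} = \frac{16 + P}{13 + P}$ ($m{\left(P \right)} = \frac{P + 16}{P + 13} = \frac{16 + P}{13 + P}$)
$D{\left(y \right)} = \frac{-4 + y}{y}$ ($D{\left(y \right)} = \frac{y - 4}{y + \left(y - y\right)} = \frac{-4 + y}{y + 0} = \frac{-4 + y}{y}$)
$D{\left(-33 \right)} m{\left(19 \right)} = \frac{-4 - 33}{-33} \frac{16 + 19}{13 + 19} = \left(- \frac{1}{33}\right) \left(-37\right) \frac{1}{32} \cdot 35 = \frac{37 \cdot \frac{1}{32} \cdot 35}{33} = \frac{37}{33} \cdot \frac{35}{32} = \frac{1295}{1056}$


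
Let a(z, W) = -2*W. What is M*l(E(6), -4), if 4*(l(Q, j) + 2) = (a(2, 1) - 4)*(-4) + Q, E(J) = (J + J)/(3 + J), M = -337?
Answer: -4381/3 ≈ -1460.3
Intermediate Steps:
E(J) = 2*J/(3 + J) (E(J) = (2*J)/(3 + J) = 2*J/(3 + J))
l(Q, j) = 4 + Q/4 (l(Q, j) = -2 + ((-2*1 - 4)*(-4) + Q)/4 = -2 + ((-2 - 4)*(-4) + Q)/4 = -2 + (-6*(-4) + Q)/4 = -2 + (24 + Q)/4 = -2 + (6 + Q/4) = 4 + Q/4)
M*l(E(6), -4) = -337*(4 + (2*6/(3 + 6))/4) = -337*(4 + (2*6/9)/4) = -337*(4 + (2*6*(⅑))/4) = -337*(4 + (¼)*(4/3)) = -337*(4 + ⅓) = -337*13/3 = -4381/3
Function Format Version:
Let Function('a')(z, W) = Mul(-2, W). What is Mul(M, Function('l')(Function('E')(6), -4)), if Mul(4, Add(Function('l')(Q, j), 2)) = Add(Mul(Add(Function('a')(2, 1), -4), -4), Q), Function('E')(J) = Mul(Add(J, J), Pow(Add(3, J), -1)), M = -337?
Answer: Rational(-4381, 3) ≈ -1460.3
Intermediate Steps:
Function('E')(J) = Mul(2, J, Pow(Add(3, J), -1)) (Function('E')(J) = Mul(Mul(2, J), Pow(Add(3, J), -1)) = Mul(2, J, Pow(Add(3, J), -1)))
Function('l')(Q, j) = Add(4, Mul(Rational(1, 4), Q)) (Function('l')(Q, j) = Add(-2, Mul(Rational(1, 4), Add(Mul(Add(Mul(-2, 1), -4), -4), Q))) = Add(-2, Mul(Rational(1, 4), Add(Mul(Add(-2, -4), -4), Q))) = Add(-2, Mul(Rational(1, 4), Add(Mul(-6, -4), Q))) = Add(-2, Mul(Rational(1, 4), Add(24, Q))) = Add(-2, Add(6, Mul(Rational(1, 4), Q))) = Add(4, Mul(Rational(1, 4), Q)))
Mul(M, Function('l')(Function('E')(6), -4)) = Mul(-337, Add(4, Mul(Rational(1, 4), Mul(2, 6, Pow(Add(3, 6), -1))))) = Mul(-337, Add(4, Mul(Rational(1, 4), Mul(2, 6, Pow(9, -1))))) = Mul(-337, Add(4, Mul(Rational(1, 4), Mul(2, 6, Rational(1, 9))))) = Mul(-337, Add(4, Mul(Rational(1, 4), Rational(4, 3)))) = Mul(-337, Add(4, Rational(1, 3))) = Mul(-337, Rational(13, 3)) = Rational(-4381, 3)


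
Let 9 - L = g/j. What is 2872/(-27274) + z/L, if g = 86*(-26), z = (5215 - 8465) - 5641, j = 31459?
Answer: -3814705538265/3891549779 ≈ -980.25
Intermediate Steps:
z = -8891 (z = -3250 - 5641 = -8891)
g = -2236
L = 285367/31459 (L = 9 - (-2236)/31459 = 9 - 1*(-2236/31459) = 9 + 2236/31459 = 285367/31459 ≈ 9.0711)
2872/(-27274) + z/L = 2872/(-27274) - 8891/285367/31459 = 2872*(-1/27274) - 8891*31459/285367 = -1436/13637 - 279701969/285367 = -3814705538265/3891549779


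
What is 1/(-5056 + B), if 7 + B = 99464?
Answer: 1/94401 ≈ 1.0593e-5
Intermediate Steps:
B = 99457 (B = -7 + 99464 = 99457)
1/(-5056 + B) = 1/(-5056 + 99457) = 1/94401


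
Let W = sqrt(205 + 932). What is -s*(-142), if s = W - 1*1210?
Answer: -171820 + 142*sqrt(1137) ≈ -1.6703e+5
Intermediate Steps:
W = sqrt(1137) ≈ 33.719
s = -1210 + sqrt(1137) (s = sqrt(1137) - 1*1210 = sqrt(1137) - 1210 = -1210 + sqrt(1137) ≈ -1176.3)
-s*(-142) = -(-1210 + sqrt(1137))*(-142) = (1210 - sqrt(1137))*(-142) = -171820 + 142*sqrt(1137)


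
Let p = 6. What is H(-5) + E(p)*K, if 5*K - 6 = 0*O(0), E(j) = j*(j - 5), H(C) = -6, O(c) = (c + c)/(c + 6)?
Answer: 6/5 ≈ 1.2000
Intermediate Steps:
O(c) = 2*c/(6 + c) (O(c) = (2*c)/(6 + c) = 2*c/(6 + c))
E(j) = j*(-5 + j)
K = 6/5 (K = 6/5 + (0*(2*0/(6 + 0)))/5 = 6/5 + (0*(2*0/6))/5 = 6/5 + (0*(2*0*(1/6)))/5 = 6/5 + (0*0)/5 = 6/5 + (1/5)*0 = 6/5 + 0 = 6/5 ≈ 1.2000)
H(-5) + E(p)*K = -6 + (6*(-5 + 6))*(6/5) = -6 + (6*1)*(6/5) = -6 + 6*(6/5) = -6 + 36/5 = 6/5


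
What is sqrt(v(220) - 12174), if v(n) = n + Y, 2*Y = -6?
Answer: I*sqrt(11957) ≈ 109.35*I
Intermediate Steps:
Y = -3 (Y = (1/2)*(-6) = -3)
v(n) = -3 + n (v(n) = n - 3 = -3 + n)
sqrt(v(220) - 12174) = sqrt((-3 + 220) - 12174) = sqrt(217 - 12174) = sqrt(-11957) = I*sqrt(11957)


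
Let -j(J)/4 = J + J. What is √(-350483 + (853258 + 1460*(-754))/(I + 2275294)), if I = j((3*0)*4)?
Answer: 2*I*√113402375725017981/1137647 ≈ 592.02*I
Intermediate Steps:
j(J) = -8*J (j(J) = -4*(J + J) = -8*J)
I = 0 (I = -8*3*0*4 = -0*4 = -8*0 = 0)
√(-350483 + (853258 + 1460*(-754))/(I + 2275294)) = √(-350483 + (853258 + 1460*(-754))/(0 + 2275294)) = √(-350483 + (853258 - 1100840)/2275294) = √(-350483 - 247582*1/2275294) = √(-350483 - 123791/1137647) = √(-398726057292/1137647) = 2*I*√113402375725017981/1137647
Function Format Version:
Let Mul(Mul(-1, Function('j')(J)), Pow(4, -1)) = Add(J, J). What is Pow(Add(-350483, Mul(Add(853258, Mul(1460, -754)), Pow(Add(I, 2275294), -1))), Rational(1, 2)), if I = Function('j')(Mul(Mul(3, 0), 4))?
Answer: Mul(Rational(2, 1137647), I, Pow(113402375725017981, Rational(1, 2))) ≈ Mul(592.02, I)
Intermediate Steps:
Function('j')(J) = Mul(-8, J) (Function('j')(J) = Mul(-4, Add(J, J)) = Mul(-4, Mul(2, J)) = Mul(-8, J))
I = 0 (I = Mul(-8, Mul(Mul(3, 0), 4)) = Mul(-8, Mul(0, 4)) = Mul(-8, 0) = 0)
Pow(Add(-350483, Mul(Add(853258, Mul(1460, -754)), Pow(Add(I, 2275294), -1))), Rational(1, 2)) = Pow(Add(-350483, Mul(Add(853258, Mul(1460, -754)), Pow(Add(0, 2275294), -1))), Rational(1, 2)) = Pow(Add(-350483, Mul(Add(853258, -1100840), Pow(2275294, -1))), Rational(1, 2)) = Pow(Add(-350483, Mul(-247582, Rational(1, 2275294))), Rational(1, 2)) = Pow(Add(-350483, Rational(-123791, 1137647)), Rational(1, 2)) = Pow(Rational(-398726057292, 1137647), Rational(1, 2)) = Mul(Rational(2, 1137647), I, Pow(113402375725017981, Rational(1, 2)))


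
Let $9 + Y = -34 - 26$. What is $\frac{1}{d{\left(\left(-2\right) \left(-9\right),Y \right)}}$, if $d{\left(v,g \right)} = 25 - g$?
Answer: $\frac{1}{94} \approx 0.010638$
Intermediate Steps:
$Y = -69$ ($Y = -9 - 60 = -69$)
$\frac{1}{d{\left(\left(-2\right) \left(-9\right),Y \right)}} = \frac{1}{25 - -69} = \frac{1}{25 + 69} = \frac{1}{94}$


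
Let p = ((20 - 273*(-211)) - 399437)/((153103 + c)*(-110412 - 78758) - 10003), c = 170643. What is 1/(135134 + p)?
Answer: 20414346941/2758672359639032 ≈ 7.4001e-6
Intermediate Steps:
p = 113938/20414346941 (p = ((20 - 273*(-211)) - 399437)/((153103 + 170643)*(-110412 - 78758) - 10003) = ((20 + 57603) - 399437)/(323746*(-189170) - 10003) = (57623 - 399437)/(-61243030820 - 10003) = -341814/(-61243040823) = -341814*(-1/61243040823) = 113938/20414346941 ≈ 5.5813e-6)
1/(135134 + p) = 1/(135134 + 113938/20414346941) = 1/(2758672359639032/20414346941) = 20414346941/2758672359639032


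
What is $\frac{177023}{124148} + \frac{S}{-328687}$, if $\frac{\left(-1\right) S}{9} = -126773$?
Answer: $- \frac{83462370835}{40805833676} \approx -2.0454$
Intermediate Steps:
$S = 1140957$ ($S = \left(-9\right) \left(-126773\right) = 1140957$)
$\frac{177023}{124148} + \frac{S}{-328687} = \frac{177023}{124148} + \frac{1140957}{-328687} = 177023 \cdot \frac{1}{124148} + 1140957 \left(- \frac{1}{328687}\right) = \frac{177023}{124148} - \frac{1140957}{328687} = - \frac{83462370835}{40805833676}$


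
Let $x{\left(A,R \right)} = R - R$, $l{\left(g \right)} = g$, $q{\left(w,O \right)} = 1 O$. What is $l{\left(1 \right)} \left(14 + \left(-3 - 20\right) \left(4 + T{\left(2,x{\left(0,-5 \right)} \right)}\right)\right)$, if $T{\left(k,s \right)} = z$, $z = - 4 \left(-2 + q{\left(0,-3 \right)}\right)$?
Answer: $-538$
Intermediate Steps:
$q{\left(w,O \right)} = O$
$z = 20$ ($z = - 4 \left(-2 - 3\right) = \left(-4\right) \left(-5\right) = 20$)
$x{\left(A,R \right)} = 0$
$T{\left(k,s \right)} = 20$
$l{\left(1 \right)} \left(14 + \left(-3 - 20\right) \left(4 + T{\left(2,x{\left(0,-5 \right)} \right)}\right)\right) = 1 \left(14 + \left(-3 - 20\right) \left(4 + 20\right)\right) = 1 \left(14 - 552\right) = 1 \left(-538\right) = -538$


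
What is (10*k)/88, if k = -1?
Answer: -5/44 ≈ -0.11364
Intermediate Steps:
(10*k)/88 = (10*(-1))/88 = -10*1/88 = -5/44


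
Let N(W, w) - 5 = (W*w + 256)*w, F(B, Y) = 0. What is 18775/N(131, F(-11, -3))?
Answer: 3755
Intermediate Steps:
N(W, w) = 5 + w*(256 + W*w) (N(W, w) = 5 + (W*w + 256)*w = 5 + (256 + W*w)*w = 5 + w*(256 + W*w))
18775/N(131, F(-11, -3)) = 18775/(5 + 256*0 + 131*0**2) = 18775/(5 + 0 + 131*0) = 18775/(5 + 0 + 0) = 18775/5 = 18775*(1/5) = 3755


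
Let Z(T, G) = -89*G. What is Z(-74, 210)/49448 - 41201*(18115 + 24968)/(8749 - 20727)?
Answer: 3134752702863/21153148 ≈ 1.4819e+5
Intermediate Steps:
Z(-74, 210)/49448 - 41201*(18115 + 24968)/(8749 - 20727) = -89*210/49448 - 41201*(18115 + 24968)/(8749 - 20727) = -18690*1/49448 - 41201/((-11978/43083)) = -1335/3532 - 41201/((-11978*1/43083)) = -1335/3532 - 41201/(-11978/43083) = -1335/3532 - 41201*(-43083/11978) = -1335/3532 + 1775062683/11978 = 3134752702863/21153148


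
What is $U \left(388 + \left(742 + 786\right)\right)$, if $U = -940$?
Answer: $-1801040$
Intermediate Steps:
$U \left(388 + \left(742 + 786\right)\right) = - 940 \left(388 + \left(742 + 786\right)\right) = - 940 \left(388 + 1528\right) = \left(-940\right) 1916 = -1801040$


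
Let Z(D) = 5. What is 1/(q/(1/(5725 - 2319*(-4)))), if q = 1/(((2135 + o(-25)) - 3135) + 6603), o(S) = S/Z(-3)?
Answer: 5598/15001 ≈ 0.37318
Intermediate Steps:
o(S) = S/5
q = 1/5598 (q = 1/(((2135 + (⅕)*(-25)) - 3135) + 6603) = 1/(((2135 - 5) - 3135) + 6603) = 1/((2130 - 3135) + 6603) = 1/(-1005 + 6603) = 1/5598 ≈ 0.00017864)
1/(q/(1/(5725 - 2319*(-4)))) = 1/(1/(5598*(1/(5725 - 2319*(-4))))) = 1/(1/(5598*(1/(5725 + 9276)))) = 1/(1/(5598*(1/15001))) = 1/((1/5598)*15001) = 1/(15001/5598) = 5598/15001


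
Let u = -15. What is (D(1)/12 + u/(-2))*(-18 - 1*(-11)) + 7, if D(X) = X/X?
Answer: -553/12 ≈ -46.083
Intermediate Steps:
D(X) = 1
(D(1)/12 + u/(-2))*(-18 - 1*(-11)) + 7 = (1/12 - 15/(-2))*(-18 - 1*(-11)) + 7 = (1*(1/12) - 15*(-½))*(-18 + 11) + 7 = (1/12 + 15/2)*(-7) + 7 = (91/12)*(-7) + 7 = -637/12 + 7 = -553/12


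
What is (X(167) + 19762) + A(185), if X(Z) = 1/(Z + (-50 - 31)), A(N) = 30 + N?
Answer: 1718023/86 ≈ 19977.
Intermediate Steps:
X(Z) = 1/(-81 + Z) (X(Z) = 1/(Z - 81) = 1/(-81 + Z))
(X(167) + 19762) + A(185) = (1/(-81 + 167) + 19762) + (30 + 185) = (1/86 + 19762) + 215 = 1699533/86 + 215 = 1718023/86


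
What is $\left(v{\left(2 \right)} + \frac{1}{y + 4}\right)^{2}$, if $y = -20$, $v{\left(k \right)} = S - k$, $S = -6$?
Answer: $\frac{16641}{256} \approx 65.004$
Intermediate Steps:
$v{\left(k \right)} = -6 - k$
$\left(v{\left(2 \right)} + \frac{1}{y + 4}\right)^{2} = \left(\left(-6 - 2\right) + \frac{1}{-20 + 4}\right)^{2} = \left(\left(-6 - 2\right) + \frac{1}{-16}\right)^{2} = \left(-8 - \frac{1}{16}\right)^{2} = \left(- \frac{129}{16}\right)^{2} = \frac{16641}{256}$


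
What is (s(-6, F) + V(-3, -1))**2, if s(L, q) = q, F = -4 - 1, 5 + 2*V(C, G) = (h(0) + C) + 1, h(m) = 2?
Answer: 225/4 ≈ 56.250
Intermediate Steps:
V(C, G) = -1 + C/2 (V(C, G) = -5/2 + ((2 + C) + 1)/2 = -5/2 + (3 + C)/2 = -5/2 + (3/2 + C/2) = -1 + C/2)
F = -5
(s(-6, F) + V(-3, -1))**2 = (-5 + (-1 + (1/2)*(-3)))**2 = (-5 + (-1 - 3/2))**2 = (-5 - 5/2)**2 = (-15/2)**2 = 225/4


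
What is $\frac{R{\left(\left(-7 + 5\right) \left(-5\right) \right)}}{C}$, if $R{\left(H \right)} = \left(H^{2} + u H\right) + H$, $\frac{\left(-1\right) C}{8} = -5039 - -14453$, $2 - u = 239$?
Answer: $\frac{565}{18828} \approx 0.030008$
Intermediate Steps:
$u = -237$ ($u = 2 - 239 = -237$)
$C = -75312$ ($C = - 8 \left(-5039 - -14453\right) = - 8 \left(-5039 + 14453\right) = \left(-8\right) 9414 = -75312$)
$R{\left(H \right)} = H^{2} - 236 H$ ($R{\left(H \right)} = \left(H^{2} - 237 H\right) + H = H^{2} - 236 H$)
$\frac{R{\left(\left(-7 + 5\right) \left(-5\right) \right)}}{C} = \frac{\left(-7 + 5\right) \left(-5\right) \left(-236 + \left(-7 + 5\right) \left(-5\right)\right)}{-75312} = \left(-2\right) \left(-5\right) \left(-236 - -10\right) \left(- \frac{1}{75312}\right) = 10 \left(-236 + 10\right) \left(- \frac{1}{75312}\right) = 10 \left(-226\right) \left(- \frac{1}{75312}\right) = \left(-2260\right) \left(- \frac{1}{75312}\right) = \frac{565}{18828}$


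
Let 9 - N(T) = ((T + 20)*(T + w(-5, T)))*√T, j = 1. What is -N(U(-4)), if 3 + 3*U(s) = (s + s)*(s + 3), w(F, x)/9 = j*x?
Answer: -9 + 3250*√15/27 ≈ 457.19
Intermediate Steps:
w(F, x) = 9*x (w(F, x) = 9*(1*x) = 9*x)
U(s) = -1 + 2*s*(3 + s)/3 (U(s) = -1 + ((s + s)*(s + 3))/3 = -1 + ((2*s)*(3 + s))/3 = -1 + (2*s*(3 + s))/3 = -1 + 2*s*(3 + s)/3)
N(T) = 9 - 10*T^(3/2)*(20 + T) (N(T) = 9 - (T + 20)*(T + 9*T)*√T = 9 - (20 + T)*(10*T)*√T = 9 - 10*T*(20 + T)*√T = 9 - 10*T^(3/2)*(20 + T))
-N(U(-4)) = -(9 - 200*(-1 + 2*(-4) + (⅔)*(-4)²)^(3/2) - 10*(-1 + 2*(-4) + (⅔)*(-4)²)^(5/2)) = -(9 - 200*(-1 - 8 + (⅔)*16)^(3/2) - 10*(-1 - 8 + (⅔)*16)^(5/2)) = -(9 - 200*(-1 - 8 + 32/3)^(3/2) - 10*(-1 - 8 + 32/3)^(5/2)) = -(9 - 1000*√15/9 - 250*√15/27) = -(9 - 3250*√15/27) = -9 + 3250*√15/27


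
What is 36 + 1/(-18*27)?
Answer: 17495/486 ≈ 35.998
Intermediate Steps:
36 + 1/(-18*27) = 36 - 1/18*1/27 = 36 - 1/486 = 17495/486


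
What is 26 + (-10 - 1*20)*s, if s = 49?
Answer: -1444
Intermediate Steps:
26 + (-10 - 1*20)*s = 26 + (-10 - 1*20)*49 = 26 + (-10 - 20)*49 = 26 - 30*49 = 26 - 1470 = -1444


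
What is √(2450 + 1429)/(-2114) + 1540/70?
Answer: 22 - 3*√431/2114 ≈ 21.971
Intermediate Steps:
√(2450 + 1429)/(-2114) + 1540/70 = √3879*(-1/2114) + 1540*(1/70) = (3*√431)*(-1/2114) + 22 = -3*√431/2114 + 22 = 22 - 3*√431/2114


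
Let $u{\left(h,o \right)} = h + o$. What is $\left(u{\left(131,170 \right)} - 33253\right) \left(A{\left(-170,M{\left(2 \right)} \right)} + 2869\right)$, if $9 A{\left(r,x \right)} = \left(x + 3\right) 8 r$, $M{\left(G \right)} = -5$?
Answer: $- \frac{313494344}{3} \approx -1.045 \cdot 10^{8}$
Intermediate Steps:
$A{\left(r,x \right)} = \frac{8 r \left(3 + x\right)}{9}$ ($A{\left(r,x \right)} = \frac{\left(x + 3\right) 8 r}{9} = \frac{\left(3 + x\right) 8 r}{9} = \frac{8 r \left(3 + x\right)}{9}$)
$\left(u{\left(131,170 \right)} - 33253\right) \left(A{\left(-170,M{\left(2 \right)} \right)} + 2869\right) = \left(\left(131 + 170\right) - 33253\right) \left(\frac{8}{9} \left(-170\right) \left(3 - 5\right) + 2869\right) = \left(301 - 33253\right) \left(\frac{8}{9} \left(-170\right) \left(-2\right) + 2869\right) = - 32952 \left(\frac{2720}{9} + 2869\right) = \left(-32952\right) \frac{28541}{9} = - \frac{313494344}{3}$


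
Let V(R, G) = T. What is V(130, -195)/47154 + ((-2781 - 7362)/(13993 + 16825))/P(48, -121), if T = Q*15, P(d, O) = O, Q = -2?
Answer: 61068947/29306038102 ≈ 0.0020838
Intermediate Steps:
T = -30 (T = -2*15 = -30)
V(R, G) = -30
V(130, -195)/47154 + ((-2781 - 7362)/(13993 + 16825))/P(48, -121) = -30/47154 + ((-2781 - 7362)/(13993 + 16825))/(-121) = -30*1/47154 - 10143/30818*(-1/121) = -5/7859 - 10143*1/30818*(-1/121) = -5/7859 - 10143/30818*(-1/121) = -5/7859 + 10143/3728978 = 61068947/29306038102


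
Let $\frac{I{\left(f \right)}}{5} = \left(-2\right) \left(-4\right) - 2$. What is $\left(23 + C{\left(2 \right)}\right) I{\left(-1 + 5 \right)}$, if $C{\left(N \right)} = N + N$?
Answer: $810$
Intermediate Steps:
$I{\left(f \right)} = 30$ ($I{\left(f \right)} = 5 \left(\left(-2\right) \left(-4\right) - 2\right) = 5 \left(8 - 2\right) = 5 \cdot 6 = 30$)
$C{\left(N \right)} = 2 N$
$\left(23 + C{\left(2 \right)}\right) I{\left(-1 + 5 \right)} = \left(23 + 2 \cdot 2\right) 30 = \left(23 + 4\right) 30 = 27 \cdot 30 = 810$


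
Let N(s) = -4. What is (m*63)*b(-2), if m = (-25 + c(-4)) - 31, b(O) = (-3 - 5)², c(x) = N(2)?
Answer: -241920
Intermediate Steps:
c(x) = -4
b(O) = 64 (b(O) = (-8)² = 64)
m = -60 (m = (-25 - 4) - 31 = -29 - 31 = -60)
(m*63)*b(-2) = -60*63*64 = -3780*64 = -241920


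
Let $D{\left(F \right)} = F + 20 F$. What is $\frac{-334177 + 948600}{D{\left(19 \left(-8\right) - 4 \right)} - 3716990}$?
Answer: $- \frac{614423}{3720266} \approx -0.16516$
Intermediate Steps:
$D{\left(F \right)} = 21 F$
$\frac{-334177 + 948600}{D{\left(19 \left(-8\right) - 4 \right)} - 3716990} = \frac{-334177 + 948600}{21 \left(19 \left(-8\right) - 4\right) - 3716990} = \frac{614423}{21 \left(-152 - 4\right) - 3716990} = \frac{614423}{21 \left(-156\right) - 3716990} = \frac{614423}{-3276 - 3716990} = \frac{614423}{-3720266} = 614423 \left(- \frac{1}{3720266}\right) = - \frac{614423}{3720266}$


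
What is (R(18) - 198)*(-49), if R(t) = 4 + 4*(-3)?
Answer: 10094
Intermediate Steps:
R(t) = -8 (R(t) = 4 - 12 = -8)
(R(18) - 198)*(-49) = (-8 - 198)*(-49) = -206*(-49) = 10094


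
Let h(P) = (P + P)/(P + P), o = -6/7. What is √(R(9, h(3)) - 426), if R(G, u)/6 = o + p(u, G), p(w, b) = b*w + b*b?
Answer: √5334/7 ≈ 10.433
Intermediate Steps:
o = -6/7 (o = -6*⅐ = -6/7 ≈ -0.85714)
h(P) = 1 (h(P) = (2*P)/((2*P)) = (2*P)*(1/(2*P)) = 1)
p(w, b) = b² + b*w (p(w, b) = b*w + b² = b² + b*w)
R(G, u) = -36/7 + 6*G*(G + u) (R(G, u) = 6*(-6/7 + G*(G + u)) = -36/7 + 6*G*(G + u))
√(R(9, h(3)) - 426) = √((-36/7 + 6*9*(9 + 1)) - 426) = √((-36/7 + 6*9*10) - 426) = √((-36/7 + 540) - 426) = √(3744/7 - 426) = √(762/7) = √5334/7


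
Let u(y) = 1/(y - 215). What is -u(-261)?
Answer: 1/476 ≈ 0.0021008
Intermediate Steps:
u(y) = 1/(-215 + y)
-u(-261) = -1/(-215 - 261) = -1/(-476) = -1*(-1/476) = 1/476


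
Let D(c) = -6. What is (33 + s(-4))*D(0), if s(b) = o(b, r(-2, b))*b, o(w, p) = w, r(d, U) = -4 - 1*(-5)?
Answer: -294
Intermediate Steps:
r(d, U) = 1 (r(d, U) = -4 + 5 = 1)
s(b) = b² (s(b) = b*b = b²)
(33 + s(-4))*D(0) = (33 + (-4)²)*(-6) = (33 + 16)*(-6) = 49*(-6) = -294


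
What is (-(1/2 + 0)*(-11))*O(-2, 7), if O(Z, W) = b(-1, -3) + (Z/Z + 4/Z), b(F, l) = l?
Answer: -22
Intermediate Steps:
O(Z, W) = -2 + 4/Z (O(Z, W) = -3 + (Z/Z + 4/Z) = -3 + (1 + 4/Z) = -2 + 4/Z)
(-(1/2 + 0)*(-11))*O(-2, 7) = (-(1/2 + 0)*(-11))*(-2 + 4/(-2)) = (-(1/2 + 0)*(-11))*(-2 + 4*(-1/2)) = (-1*1/2*(-11))*(-2 - 2) = -1/2*(-11)*(-4) = (11/2)*(-4) = -22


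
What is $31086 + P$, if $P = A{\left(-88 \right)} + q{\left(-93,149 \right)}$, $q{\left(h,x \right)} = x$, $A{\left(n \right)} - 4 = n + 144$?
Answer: $31295$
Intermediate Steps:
$A{\left(n \right)} = 148 + n$ ($A{\left(n \right)} = 4 + \left(n + 144\right) = 4 + \left(144 + n\right) = 148 + n$)
$P = 209$ ($P = \left(148 - 88\right) + 149 = 60 + 149 = 209$)
$31086 + P = 31086 + 209 = 31295$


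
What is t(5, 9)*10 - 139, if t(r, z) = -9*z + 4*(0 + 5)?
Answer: -749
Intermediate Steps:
t(r, z) = 20 - 9*z (t(r, z) = -9*z + 4*5 = -9*z + 20 = 20 - 9*z)
t(5, 9)*10 - 139 = (20 - 9*9)*10 - 139 = (20 - 81)*10 - 139 = -61*10 - 139 = -610 - 139 = -749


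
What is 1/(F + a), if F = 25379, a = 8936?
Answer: 1/34315 ≈ 2.9142e-5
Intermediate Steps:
1/(F + a) = 1/(25379 + 8936) = 1/34315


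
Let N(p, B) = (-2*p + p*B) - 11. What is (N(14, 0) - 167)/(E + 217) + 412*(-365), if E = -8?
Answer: -31429626/209 ≈ -1.5038e+5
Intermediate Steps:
N(p, B) = -11 - 2*p + B*p (N(p, B) = (-2*p + B*p) - 11 = -11 - 2*p + B*p)
(N(14, 0) - 167)/(E + 217) + 412*(-365) = ((-11 - 2*14 + 0*14) - 167)/(-8 + 217) + 412*(-365) = ((-11 - 28 + 0) - 167)/209 - 150380 = (-39 - 167)*(1/209) - 150380 = -206*1/209 - 150380 = -206/209 - 150380 = -31429626/209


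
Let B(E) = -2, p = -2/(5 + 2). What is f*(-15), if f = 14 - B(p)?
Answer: -240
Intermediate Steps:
p = -2/7 ≈ -0.28571
f = 16 (f = 14 - 1*(-2) = 14 + 2 = 16)
f*(-15) = 16*(-15) = -240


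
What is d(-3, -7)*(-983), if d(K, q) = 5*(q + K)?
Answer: 49150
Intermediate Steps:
d(K, q) = 5*K + 5*q (d(K, q) = 5*(K + q) = 5*K + 5*q)
d(-3, -7)*(-983) = (5*(-3) + 5*(-7))*(-983) = (-15 - 35)*(-983) = -50*(-983) = 49150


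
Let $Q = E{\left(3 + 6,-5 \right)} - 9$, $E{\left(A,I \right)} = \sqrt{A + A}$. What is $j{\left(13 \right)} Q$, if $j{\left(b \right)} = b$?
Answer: $-117 + 39 \sqrt{2} \approx -61.846$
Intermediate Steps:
$E{\left(A,I \right)} = \sqrt{2} \sqrt{A}$ ($E{\left(A,I \right)} = \sqrt{2 A} = \sqrt{2} \sqrt{A}$)
$Q = -9 + 3 \sqrt{2}$ ($Q = \sqrt{2} \sqrt{3 + 6} - 9 = \sqrt{2} \sqrt{9} - 9 = \sqrt{2} \cdot 3 - 9 = 3 \sqrt{2} - 9 = -9 + 3 \sqrt{2} \approx -4.7574$)
$j{\left(13 \right)} Q = 13 \left(-9 + 3 \sqrt{2}\right) = -117 + 39 \sqrt{2}$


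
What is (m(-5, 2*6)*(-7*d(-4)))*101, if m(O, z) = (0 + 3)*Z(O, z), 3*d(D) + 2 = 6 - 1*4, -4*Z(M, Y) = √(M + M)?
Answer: 0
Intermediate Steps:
Z(M, Y) = -√2*√M/4 (Z(M, Y) = -√(M + M)/4 = -√2*√M/4)
d(D) = 0 (d(D) = -⅔ + (6 - 1*4)/3 = -⅔ + (6 - 4)/3 = -⅔ + (⅓)*2 = -⅔ + ⅔ = 0)
m(O, z) = -3*√2*√O/4 (m(O, z) = (0 + 3)*(-√2*√O/4) = 3*(-√2*√O/4) = -3*√2*√O/4)
(m(-5, 2*6)*(-7*d(-4)))*101 = ((-3*√2*√(-5)/4)*(-7*0))*101 = (-3*√2*I*√5/4*0)*101 = (-3*I*√10/4*0)*101 = 0*101 = 0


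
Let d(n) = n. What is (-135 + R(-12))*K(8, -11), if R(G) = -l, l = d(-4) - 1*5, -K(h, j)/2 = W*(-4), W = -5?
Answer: 5040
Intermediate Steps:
K(h, j) = -40 (K(h, j) = -(-10)*(-4) = -2*20 = -40)
l = -9 (l = -4 - 1*5 = -4 - 5 = -9)
R(G) = 9 (R(G) = -1*(-9) = 9)
(-135 + R(-12))*K(8, -11) = (-135 + 9)*(-40) = -126*(-40) = 5040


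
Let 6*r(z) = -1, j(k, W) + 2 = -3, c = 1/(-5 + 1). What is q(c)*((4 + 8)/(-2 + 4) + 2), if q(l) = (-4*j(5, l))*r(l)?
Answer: -80/3 ≈ -26.667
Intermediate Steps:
c = -¼ (c = 1/(-4) = -¼ ≈ -0.25000)
j(k, W) = -5 (j(k, W) = -2 - 3 = -5)
r(z) = -⅙ (r(z) = (⅙)*(-1) = -⅙)
q(l) = -10/3 (q(l) = -4*(-5)*(-⅙) = 20*(-⅙) = -10/3)
q(c)*((4 + 8)/(-2 + 4) + 2) = -10*((4 + 8)/(-2 + 4) + 2)/3 = -10*(12/2 + 2)/3 = -10*(12*(½) + 2)/3 = -10*(6 + 2)/3 = -10/3*8 = -80/3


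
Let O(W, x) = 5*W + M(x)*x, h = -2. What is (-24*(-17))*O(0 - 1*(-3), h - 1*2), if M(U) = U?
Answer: 12648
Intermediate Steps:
O(W, x) = x² + 5*W (O(W, x) = 5*W + x*x = 5*W + x² = x² + 5*W)
(-24*(-17))*O(0 - 1*(-3), h - 1*2) = (-24*(-17))*((-2 - 1*2)² + 5*(0 - 1*(-3))) = 408*((-2 - 2)² + 5*(0 + 3)) = 408*((-4)² + 5*3) = 408*(16 + 15) = 408*31 = 12648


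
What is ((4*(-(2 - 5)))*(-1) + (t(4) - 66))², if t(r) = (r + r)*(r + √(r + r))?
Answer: 2628 - 1472*√2 ≈ 546.28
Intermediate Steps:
t(r) = 2*r*(r + √2*√r) (t(r) = (2*r)*(r + √(2*r)) = (2*r)*(r + √2*√r) = 2*r*(r + √2*√r))
((4*(-(2 - 5)))*(-1) + (t(4) - 66))² = ((4*(-(2 - 5)))*(-1) + ((2*4² + 2*√2*4^(3/2)) - 66))² = ((4*(-1*(-3)))*(-1) + ((2*16 + 2*√2*8) - 66))² = ((4*3)*(-1) + ((32 + 16*√2) - 66))² = (12*(-1) + (-34 + 16*√2))² = (-12 + (-34 + 16*√2))² = (-46 + 16*√2)²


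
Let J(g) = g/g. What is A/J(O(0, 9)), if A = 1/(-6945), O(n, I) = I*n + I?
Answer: -1/6945 ≈ -0.00014399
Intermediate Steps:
O(n, I) = I + I*n
J(g) = 1
A = -1/6945 ≈ -0.00014399
A/J(O(0, 9)) = -1/6945/1 = -1/6945*1 = -1/6945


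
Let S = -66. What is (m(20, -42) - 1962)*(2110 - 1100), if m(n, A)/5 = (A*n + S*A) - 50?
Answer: 7522480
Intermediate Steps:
m(n, A) = -250 - 330*A + 5*A*n (m(n, A) = 5*((A*n - 66*A) - 50) = 5*((-66*A + A*n) - 50) = 5*(-50 - 66*A + A*n) = -250 - 330*A + 5*A*n)
(m(20, -42) - 1962)*(2110 - 1100) = ((-250 - 330*(-42) + 5*(-42)*20) - 1962)*(2110 - 1100) = ((-250 + 13860 - 4200) - 1962)*1010 = (9410 - 1962)*1010 = 7448*1010 = 7522480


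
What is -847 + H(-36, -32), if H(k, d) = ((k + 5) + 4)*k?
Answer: 125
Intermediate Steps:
H(k, d) = k*(9 + k) (H(k, d) = ((5 + k) + 4)*k = (9 + k)*k = k*(9 + k))
-847 + H(-36, -32) = -847 - 36*(9 - 36) = -847 - 36*(-27) = -847 + 972 = 125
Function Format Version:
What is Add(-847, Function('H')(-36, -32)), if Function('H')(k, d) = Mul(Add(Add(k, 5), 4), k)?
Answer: 125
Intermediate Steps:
Function('H')(k, d) = Mul(k, Add(9, k)) (Function('H')(k, d) = Mul(Add(Add(5, k), 4), k) = Mul(Add(9, k), k) = Mul(k, Add(9, k)))
Add(-847, Function('H')(-36, -32)) = Add(-847, Mul(-36, Add(9, -36))) = Add(-847, Mul(-36, -27)) = Add(-847, 972) = 125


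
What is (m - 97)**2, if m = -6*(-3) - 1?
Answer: 6400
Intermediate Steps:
m = 17 (m = 18 - 1 = 17)
(m - 97)**2 = (17 - 97)**2 = (-80)**2 = 6400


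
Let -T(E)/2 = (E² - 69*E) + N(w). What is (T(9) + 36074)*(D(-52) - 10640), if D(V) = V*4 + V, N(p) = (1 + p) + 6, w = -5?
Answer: -404935000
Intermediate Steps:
N(p) = 7 + p
T(E) = -4 - 2*E² + 138*E (T(E) = -2*((E² - 69*E) + (7 - 5)) = -2*((E² - 69*E) + 2) = -2*(2 + E² - 69*E) = -4 - 2*E² + 138*E)
D(V) = 5*V (D(V) = 4*V + V = 5*V)
(T(9) + 36074)*(D(-52) - 10640) = ((-4 - 2*9² + 138*9) + 36074)*(5*(-52) - 10640) = ((-4 - 2*81 + 1242) + 36074)*(-260 - 10640) = ((-4 - 162 + 1242) + 36074)*(-10900) = (1076 + 36074)*(-10900) = 37150*(-10900) = -404935000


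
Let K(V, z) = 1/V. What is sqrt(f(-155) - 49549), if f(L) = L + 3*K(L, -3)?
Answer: 7*I*sqrt(24370185)/155 ≈ 222.94*I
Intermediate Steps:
f(L) = L + 3/L
sqrt(f(-155) - 49549) = sqrt((-155 + 3/(-155)) - 49549) = sqrt((-155 + 3*(-1/155)) - 49549) = sqrt((-155 - 3/155) - 49549) = sqrt(-24028/155 - 49549) = sqrt(-7704123/155) = 7*I*sqrt(24370185)/155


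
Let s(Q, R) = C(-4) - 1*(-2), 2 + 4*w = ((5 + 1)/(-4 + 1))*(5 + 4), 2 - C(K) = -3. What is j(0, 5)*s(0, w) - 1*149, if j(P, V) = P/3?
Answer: -149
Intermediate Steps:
C(K) = 5 (C(K) = 2 - 1*(-3) = 2 + 3 = 5)
w = -5 (w = -1/2 + (((5 + 1)/(-4 + 1))*(5 + 4))/4 = -1/2 + ((6/(-3))*9)/4 = -1/2 + ((6*(-1/3))*9)/4 = -1/2 + (-2*9)/4 = -1/2 + (1/4)*(-18) = -1/2 - 9/2 = -5)
s(Q, R) = 7 (s(Q, R) = 5 - 1*(-2) = 5 + 2 = 7)
j(P, V) = P/3 (j(P, V) = P*(1/3) = P/3)
j(0, 5)*s(0, w) - 1*149 = ((1/3)*0)*7 - 1*149 = 0*7 - 149 = 0 - 149 = -149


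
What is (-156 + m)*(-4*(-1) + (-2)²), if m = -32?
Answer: -1504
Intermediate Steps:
(-156 + m)*(-4*(-1) + (-2)²) = (-156 - 32)*(-4*(-1) + (-2)²) = -188*(4 + 4) = -188*8 = -1504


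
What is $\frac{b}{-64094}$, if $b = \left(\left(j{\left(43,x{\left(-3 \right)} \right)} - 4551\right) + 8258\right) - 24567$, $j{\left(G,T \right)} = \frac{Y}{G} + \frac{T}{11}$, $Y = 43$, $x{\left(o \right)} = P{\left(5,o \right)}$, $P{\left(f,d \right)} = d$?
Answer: $\frac{114726}{352517} \approx 0.32545$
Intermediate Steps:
$x{\left(o \right)} = o$
$j{\left(G,T \right)} = \frac{43}{G} + \frac{T}{11}$
$b = - \frac{229452}{11}$ ($b = \left(\left(\left(\frac{43}{43} + \frac{1}{11} \left(-3\right)\right) - 4551\right) + 8258\right) - 24567 = \left(\left(\left(43 \cdot \frac{1}{43} - \frac{3}{11}\right) - 4551\right) + 8258\right) - 24567 = \left(\left(\left(1 - \frac{3}{11}\right) - 4551\right) + 8258\right) - 24567 = \left(\left(\frac{8}{11} - 4551\right) + 8258\right) - 24567 = \left(- \frac{50053}{11} + 8258\right) - 24567 = \frac{40785}{11} - 24567 = - \frac{229452}{11} \approx -20859.0$)
$\frac{b}{-64094} = - \frac{229452}{11 \left(-64094\right)} = \left(- \frac{229452}{11}\right) \left(- \frac{1}{64094}\right) = \frac{114726}{352517}$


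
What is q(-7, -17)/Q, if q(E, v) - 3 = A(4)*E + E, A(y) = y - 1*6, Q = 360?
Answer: 1/36 ≈ 0.027778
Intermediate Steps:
A(y) = -6 + y (A(y) = y - 6 = -6 + y)
q(E, v) = 3 - E (q(E, v) = 3 + ((-6 + 4)*E + E) = 3 + (-2*E + E) = 3 - E)
q(-7, -17)/Q = (3 - 1*(-7))/360 = (3 + 7)*(1/360) = 10*(1/360) = 1/36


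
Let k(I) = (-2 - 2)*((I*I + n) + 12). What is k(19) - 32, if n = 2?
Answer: -1532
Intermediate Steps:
k(I) = -56 - 4*I**2 (k(I) = (-2 - 2)*((I*I + 2) + 12) = -4*((I**2 + 2) + 12) = -4*((2 + I**2) + 12) = -4*(14 + I**2) = -56 - 4*I**2)
k(19) - 32 = (-56 - 4*19**2) - 32 = (-56 - 4*361) - 32 = (-56 - 1444) - 32 = -1500 - 32 = -1532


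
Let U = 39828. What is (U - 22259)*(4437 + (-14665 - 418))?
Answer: -187039574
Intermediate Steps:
(U - 22259)*(4437 + (-14665 - 418)) = (39828 - 22259)*(4437 + (-14665 - 418)) = 17569*(4437 - 15083) = 17569*(-10646) = -187039574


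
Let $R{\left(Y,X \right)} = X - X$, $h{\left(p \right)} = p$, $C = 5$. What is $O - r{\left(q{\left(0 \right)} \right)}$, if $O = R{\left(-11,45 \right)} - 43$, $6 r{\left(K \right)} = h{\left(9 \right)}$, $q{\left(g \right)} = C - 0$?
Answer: $- \frac{89}{2} \approx -44.5$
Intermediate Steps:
$R{\left(Y,X \right)} = 0$
$q{\left(g \right)} = 5$ ($q{\left(g \right)} = 5 - 0 = 5 + 0 = 5$)
$r{\left(K \right)} = \frac{3}{2}$ ($r{\left(K \right)} = \frac{1}{6} \cdot 9 = \frac{3}{2}$)
$O = -43$ ($O = 0 - 43 = -43$)
$O - r{\left(q{\left(0 \right)} \right)} = -43 - \frac{3}{2} = - \frac{89}{2}$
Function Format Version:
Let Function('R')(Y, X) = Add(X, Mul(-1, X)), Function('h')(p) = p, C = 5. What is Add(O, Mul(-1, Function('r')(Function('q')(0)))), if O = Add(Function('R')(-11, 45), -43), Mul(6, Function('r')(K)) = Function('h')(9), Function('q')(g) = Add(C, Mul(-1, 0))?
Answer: Rational(-89, 2) ≈ -44.500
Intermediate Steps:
Function('R')(Y, X) = 0
Function('q')(g) = 5 (Function('q')(g) = Add(5, Mul(-1, 0)) = Add(5, 0) = 5)
Function('r')(K) = Rational(3, 2) (Function('r')(K) = Mul(Rational(1, 6), 9) = Rational(3, 2))
O = -43 (O = Add(0, -43) = -43)
Add(O, Mul(-1, Function('r')(Function('q')(0)))) = Add(-43, Mul(-1, Rational(3, 2))) = Add(-43, Rational(-3, 2)) = Rational(-89, 2)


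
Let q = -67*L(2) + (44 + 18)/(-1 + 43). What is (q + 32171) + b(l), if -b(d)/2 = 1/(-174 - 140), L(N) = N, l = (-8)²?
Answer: 105630877/3297 ≈ 32038.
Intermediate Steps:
l = 64
b(d) = 1/157 (b(d) = -2/(-174 - 140) = -2/(-314) = -2*(-1/314) = 1/157)
q = -2783/21 (q = -67*2 + (44 + 18)/(-1 + 43) = -134 + 62/42 = -134 + 62*(1/42) = -134 + 31/21 = -2783/21 ≈ -132.52)
(q + 32171) + b(l) = (-2783/21 + 32171) + 1/157 = 672808/21 + 1/157 = 105630877/3297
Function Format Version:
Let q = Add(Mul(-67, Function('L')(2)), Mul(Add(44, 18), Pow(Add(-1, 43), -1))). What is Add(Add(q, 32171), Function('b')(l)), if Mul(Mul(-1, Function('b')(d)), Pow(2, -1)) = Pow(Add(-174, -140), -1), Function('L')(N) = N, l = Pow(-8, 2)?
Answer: Rational(105630877, 3297) ≈ 32038.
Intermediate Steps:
l = 64
Function('b')(d) = Rational(1, 157) (Function('b')(d) = Mul(-2, Pow(Add(-174, -140), -1)) = Mul(-2, Pow(-314, -1)) = Mul(-2, Rational(-1, 314)) = Rational(1, 157))
q = Rational(-2783, 21) (q = Add(Mul(-67, 2), Mul(Add(44, 18), Pow(Add(-1, 43), -1))) = Add(-134, Mul(62, Pow(42, -1))) = Add(-134, Mul(62, Rational(1, 42))) = Add(-134, Rational(31, 21)) = Rational(-2783, 21) ≈ -132.52)
Add(Add(q, 32171), Function('b')(l)) = Add(Add(Rational(-2783, 21), 32171), Rational(1, 157)) = Add(Rational(672808, 21), Rational(1, 157)) = Rational(105630877, 3297)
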